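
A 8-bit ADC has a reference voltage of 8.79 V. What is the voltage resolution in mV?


The resolution (LSB) of an ADC is Vref / 2^n.
LSB = 8.79 / 2^8
LSB = 8.79 / 256
LSB = 0.03433594 V = 34.3359375 mV

34.3359375 mV


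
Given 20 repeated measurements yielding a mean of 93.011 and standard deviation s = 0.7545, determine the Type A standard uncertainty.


The standard uncertainty for Type A evaluation is u = s / sqrt(n).
u = 0.7545 / sqrt(20)
u = 0.7545 / 4.4721
u = 0.1687

0.1687


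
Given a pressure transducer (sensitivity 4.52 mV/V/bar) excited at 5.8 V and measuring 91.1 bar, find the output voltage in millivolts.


Output = sensitivity * Vex * P.
Vout = 4.52 * 5.8 * 91.1
Vout = 26.216 * 91.1
Vout = 2388.28 mV

2388.28 mV


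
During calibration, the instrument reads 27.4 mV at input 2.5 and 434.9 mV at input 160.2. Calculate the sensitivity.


Sensitivity = (y2 - y1) / (x2 - x1).
S = (434.9 - 27.4) / (160.2 - 2.5)
S = 407.5 / 157.7
S = 2.584 mV/unit

2.584 mV/unit


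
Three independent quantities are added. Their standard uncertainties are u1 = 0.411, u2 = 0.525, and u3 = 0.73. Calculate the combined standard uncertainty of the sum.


For a sum of independent quantities, uc = sqrt(u1^2 + u2^2 + u3^2).
uc = sqrt(0.411^2 + 0.525^2 + 0.73^2)
uc = sqrt(0.168921 + 0.275625 + 0.5329)
uc = 0.9887

0.9887


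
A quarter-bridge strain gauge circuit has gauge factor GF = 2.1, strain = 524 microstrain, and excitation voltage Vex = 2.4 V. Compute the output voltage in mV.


Quarter bridge output: Vout = (GF * epsilon * Vex) / 4.
Vout = (2.1 * 524e-6 * 2.4) / 4
Vout = 0.00264096 / 4 V
Vout = 0.00066024 V = 0.6602 mV

0.6602 mV


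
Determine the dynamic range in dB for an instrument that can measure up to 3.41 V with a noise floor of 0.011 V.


Dynamic range = 20 * log10(Vmax / Vnoise).
DR = 20 * log10(3.41 / 0.011)
DR = 20 * log10(310.0)
DR = 49.83 dB

49.83 dB


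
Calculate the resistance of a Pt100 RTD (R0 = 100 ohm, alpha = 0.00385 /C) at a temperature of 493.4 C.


The RTD equation: Rt = R0 * (1 + alpha * T).
Rt = 100 * (1 + 0.00385 * 493.4)
Rt = 100 * (1 + 1.89959)
Rt = 100 * 2.89959
Rt = 289.959 ohm

289.959 ohm


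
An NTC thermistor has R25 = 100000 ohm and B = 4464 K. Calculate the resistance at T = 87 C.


NTC thermistor equation: Rt = R25 * exp(B * (1/T - 1/T25)).
T in Kelvin: 360.15 K, T25 = 298.15 K
1/T - 1/T25 = 1/360.15 - 1/298.15 = -0.0005774
B * (1/T - 1/T25) = 4464 * -0.0005774 = -2.5775
Rt = 100000 * exp(-2.5775) = 7596.4 ohm

7596.4 ohm


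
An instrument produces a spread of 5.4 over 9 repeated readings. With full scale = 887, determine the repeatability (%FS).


Repeatability = (spread / full scale) * 100%.
R = (5.4 / 887) * 100
R = 0.609 %FS

0.609 %FS


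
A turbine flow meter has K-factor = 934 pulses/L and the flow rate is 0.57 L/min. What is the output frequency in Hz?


Frequency = K * Q / 60 (converting L/min to L/s).
f = 934 * 0.57 / 60
f = 532.38 / 60
f = 8.87 Hz

8.87 Hz


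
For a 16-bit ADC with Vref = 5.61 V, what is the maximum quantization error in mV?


The maximum quantization error is +/- LSB/2.
LSB = Vref / 2^n = 5.61 / 65536 = 8.56e-05 V
Max error = LSB / 2 = 8.56e-05 / 2 = 4.28e-05 V
Max error = 0.0428 mV

0.0428 mV


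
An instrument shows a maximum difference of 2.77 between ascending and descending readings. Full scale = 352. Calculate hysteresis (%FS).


Hysteresis = (max difference / full scale) * 100%.
H = (2.77 / 352) * 100
H = 0.787 %FS

0.787 %FS


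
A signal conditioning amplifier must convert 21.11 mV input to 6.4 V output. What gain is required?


Gain = Vout / Vin (converting to same units).
G = 6.4 V / 21.11 mV
G = 6400.0 mV / 21.11 mV
G = 303.17

303.17


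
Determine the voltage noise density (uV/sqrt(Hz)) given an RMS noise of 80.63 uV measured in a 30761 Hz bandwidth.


Noise spectral density = Vrms / sqrt(BW).
NSD = 80.63 / sqrt(30761)
NSD = 80.63 / 175.3881
NSD = 0.4597 uV/sqrt(Hz)

0.4597 uV/sqrt(Hz)


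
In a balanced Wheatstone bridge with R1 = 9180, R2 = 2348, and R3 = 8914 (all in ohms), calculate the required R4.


At balance: R1*R4 = R2*R3, so R4 = R2*R3/R1.
R4 = 2348 * 8914 / 9180
R4 = 20930072 / 9180
R4 = 2279.96 ohm

2279.96 ohm


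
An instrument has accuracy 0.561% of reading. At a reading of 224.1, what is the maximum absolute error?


Absolute error = (accuracy% / 100) * reading.
Error = (0.561 / 100) * 224.1
Error = 0.00561 * 224.1
Error = 1.2572

1.2572


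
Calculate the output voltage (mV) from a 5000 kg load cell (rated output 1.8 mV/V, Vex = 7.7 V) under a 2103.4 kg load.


Vout = rated_output * Vex * (load / capacity).
Vout = 1.8 * 7.7 * (2103.4 / 5000)
Vout = 1.8 * 7.7 * 0.42068
Vout = 5.831 mV

5.831 mV


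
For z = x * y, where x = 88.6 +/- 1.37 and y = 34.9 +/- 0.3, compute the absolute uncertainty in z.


For a product z = x*y, the relative uncertainty is:
uz/z = sqrt((ux/x)^2 + (uy/y)^2)
Relative uncertainties: ux/x = 1.37/88.6 = 0.015463
uy/y = 0.3/34.9 = 0.008596
z = 88.6 * 34.9 = 3092.1
uz = 3092.1 * sqrt(0.015463^2 + 0.008596^2) = 54.704

54.704


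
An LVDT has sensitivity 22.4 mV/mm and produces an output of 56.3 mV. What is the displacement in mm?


Displacement = Vout / sensitivity.
d = 56.3 / 22.4
d = 2.513 mm

2.513 mm


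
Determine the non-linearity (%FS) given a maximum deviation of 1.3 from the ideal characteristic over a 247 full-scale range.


Linearity error = (max deviation / full scale) * 100%.
Linearity = (1.3 / 247) * 100
Linearity = 0.526 %FS

0.526 %FS


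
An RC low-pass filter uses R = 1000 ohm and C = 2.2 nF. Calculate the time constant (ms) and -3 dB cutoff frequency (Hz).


Time constant: tau = R * C.
tau = 1000 * 2.20e-09 = 2.2e-06 s
tau = 0.0022 ms
Cutoff frequency: fc = 1 / (2*pi*R*C).
fc = 1 / (2*pi*2.2e-06) = 72343.16 Hz

tau = 0.0022 ms, fc = 72343.16 Hz


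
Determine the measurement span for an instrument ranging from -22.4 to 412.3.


Span = upper range - lower range.
Span = 412.3 - (-22.4)
Span = 434.7

434.7


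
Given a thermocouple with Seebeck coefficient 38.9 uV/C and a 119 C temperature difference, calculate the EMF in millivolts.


The thermocouple output V = sensitivity * dT.
V = 38.9 uV/C * 119 C
V = 4629.1 uV
V = 4.629 mV

4.629 mV


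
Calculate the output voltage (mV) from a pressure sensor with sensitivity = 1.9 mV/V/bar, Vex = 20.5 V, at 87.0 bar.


Output = sensitivity * Vex * P.
Vout = 1.9 * 20.5 * 87.0
Vout = 38.95 * 87.0
Vout = 3388.65 mV

3388.65 mV


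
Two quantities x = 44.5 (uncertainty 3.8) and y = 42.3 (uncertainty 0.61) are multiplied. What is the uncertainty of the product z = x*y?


For a product z = x*y, the relative uncertainty is:
uz/z = sqrt((ux/x)^2 + (uy/y)^2)
Relative uncertainties: ux/x = 3.8/44.5 = 0.085393
uy/y = 0.61/42.3 = 0.014421
z = 44.5 * 42.3 = 1882.3
uz = 1882.3 * sqrt(0.085393^2 + 0.014421^2) = 163.016

163.016


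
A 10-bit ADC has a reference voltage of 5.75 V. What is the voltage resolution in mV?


The resolution (LSB) of an ADC is Vref / 2^n.
LSB = 5.75 / 2^10
LSB = 5.75 / 1024
LSB = 0.00561523 V = 5.61523438 mV

5.61523438 mV


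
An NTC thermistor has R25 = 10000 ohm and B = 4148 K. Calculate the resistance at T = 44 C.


NTC thermistor equation: Rt = R25 * exp(B * (1/T - 1/T25)).
T in Kelvin: 317.15 K, T25 = 298.15 K
1/T - 1/T25 = 1/317.15 - 1/298.15 = -0.00020093
B * (1/T - 1/T25) = 4148 * -0.00020093 = -0.8335
Rt = 10000 * exp(-0.8335) = 4345.4 ohm

4345.4 ohm


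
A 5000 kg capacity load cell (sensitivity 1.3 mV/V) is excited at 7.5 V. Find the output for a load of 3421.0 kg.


Vout = rated_output * Vex * (load / capacity).
Vout = 1.3 * 7.5 * (3421.0 / 5000)
Vout = 1.3 * 7.5 * 0.6842
Vout = 6.671 mV

6.671 mV


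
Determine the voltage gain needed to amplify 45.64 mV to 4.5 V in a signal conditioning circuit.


Gain = Vout / Vin (converting to same units).
G = 4.5 V / 45.64 mV
G = 4500.0 mV / 45.64 mV
G = 98.6

98.6


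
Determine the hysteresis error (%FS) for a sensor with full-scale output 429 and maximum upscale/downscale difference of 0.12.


Hysteresis = (max difference / full scale) * 100%.
H = (0.12 / 429) * 100
H = 0.028 %FS

0.028 %FS


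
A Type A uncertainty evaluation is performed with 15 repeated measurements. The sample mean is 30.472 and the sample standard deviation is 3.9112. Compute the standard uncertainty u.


The standard uncertainty for Type A evaluation is u = s / sqrt(n).
u = 3.9112 / sqrt(15)
u = 3.9112 / 3.873
u = 1.0099

1.0099


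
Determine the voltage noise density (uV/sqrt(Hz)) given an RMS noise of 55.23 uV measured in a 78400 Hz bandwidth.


Noise spectral density = Vrms / sqrt(BW).
NSD = 55.23 / sqrt(78400)
NSD = 55.23 / 280.0
NSD = 0.1972 uV/sqrt(Hz)

0.1972 uV/sqrt(Hz)


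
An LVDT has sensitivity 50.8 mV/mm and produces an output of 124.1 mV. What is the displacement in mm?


Displacement = Vout / sensitivity.
d = 124.1 / 50.8
d = 2.443 mm

2.443 mm


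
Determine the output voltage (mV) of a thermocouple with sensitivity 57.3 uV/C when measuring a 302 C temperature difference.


The thermocouple output V = sensitivity * dT.
V = 57.3 uV/C * 302 C
V = 17304.6 uV
V = 17.305 mV

17.305 mV


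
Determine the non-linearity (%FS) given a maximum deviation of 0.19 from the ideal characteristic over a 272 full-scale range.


Linearity error = (max deviation / full scale) * 100%.
Linearity = (0.19 / 272) * 100
Linearity = 0.07 %FS

0.07 %FS


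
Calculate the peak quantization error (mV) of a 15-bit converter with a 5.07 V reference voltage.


The maximum quantization error is +/- LSB/2.
LSB = Vref / 2^n = 5.07 / 32768 = 0.00015472 V
Max error = LSB / 2 = 0.00015472 / 2 = 7.736e-05 V
Max error = 0.0774 mV

0.0774 mV


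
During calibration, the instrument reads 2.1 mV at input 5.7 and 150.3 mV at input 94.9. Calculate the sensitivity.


Sensitivity = (y2 - y1) / (x2 - x1).
S = (150.3 - 2.1) / (94.9 - 5.7)
S = 148.2 / 89.2
S = 1.6614 mV/unit

1.6614 mV/unit


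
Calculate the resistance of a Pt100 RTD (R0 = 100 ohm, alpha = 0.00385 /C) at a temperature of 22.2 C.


The RTD equation: Rt = R0 * (1 + alpha * T).
Rt = 100 * (1 + 0.00385 * 22.2)
Rt = 100 * (1 + 0.08547)
Rt = 100 * 1.08547
Rt = 108.547 ohm

108.547 ohm


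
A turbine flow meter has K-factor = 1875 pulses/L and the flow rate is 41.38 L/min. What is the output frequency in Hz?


Frequency = K * Q / 60 (converting L/min to L/s).
f = 1875 * 41.38 / 60
f = 77587.5 / 60
f = 1293.12 Hz

1293.12 Hz


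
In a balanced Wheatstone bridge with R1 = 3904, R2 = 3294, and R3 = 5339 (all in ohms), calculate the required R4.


At balance: R1*R4 = R2*R3, so R4 = R2*R3/R1.
R4 = 3294 * 5339 / 3904
R4 = 17586666 / 3904
R4 = 4504.78 ohm

4504.78 ohm


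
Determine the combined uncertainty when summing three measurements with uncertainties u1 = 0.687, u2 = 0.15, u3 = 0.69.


For a sum of independent quantities, uc = sqrt(u1^2 + u2^2 + u3^2).
uc = sqrt(0.687^2 + 0.15^2 + 0.69^2)
uc = sqrt(0.471969 + 0.0225 + 0.4761)
uc = 0.9852

0.9852


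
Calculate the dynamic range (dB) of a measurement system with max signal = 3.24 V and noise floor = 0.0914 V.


Dynamic range = 20 * log10(Vmax / Vnoise).
DR = 20 * log10(3.24 / 0.0914)
DR = 20 * log10(35.45)
DR = 30.99 dB

30.99 dB


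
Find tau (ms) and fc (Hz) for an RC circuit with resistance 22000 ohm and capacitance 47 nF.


Time constant: tau = R * C.
tau = 22000 * 4.70e-08 = 0.001034 s
tau = 1.034 ms
Cutoff frequency: fc = 1 / (2*pi*R*C).
fc = 1 / (2*pi*0.001034) = 153.92 Hz

tau = 1.034 ms, fc = 153.92 Hz


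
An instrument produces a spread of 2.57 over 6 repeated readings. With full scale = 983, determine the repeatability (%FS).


Repeatability = (spread / full scale) * 100%.
R = (2.57 / 983) * 100
R = 0.261 %FS

0.261 %FS


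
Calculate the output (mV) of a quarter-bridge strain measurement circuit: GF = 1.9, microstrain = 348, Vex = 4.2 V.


Quarter bridge output: Vout = (GF * epsilon * Vex) / 4.
Vout = (1.9 * 348e-6 * 4.2) / 4
Vout = 0.00277704 / 4 V
Vout = 0.00069426 V = 0.6943 mV

0.6943 mV


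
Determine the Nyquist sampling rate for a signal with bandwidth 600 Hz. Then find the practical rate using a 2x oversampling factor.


By Nyquist theorem, fs_min = 2 * fmax.
fs_min = 2 * 600 = 1200 Hz
Practical rate = 2 * fs_min = 2 * 1200 = 2400 Hz

fs_min = 1200 Hz, fs_practical = 2400 Hz


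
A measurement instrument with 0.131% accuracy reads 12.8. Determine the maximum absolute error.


Absolute error = (accuracy% / 100) * reading.
Error = (0.131 / 100) * 12.8
Error = 0.00131 * 12.8
Error = 0.0168

0.0168


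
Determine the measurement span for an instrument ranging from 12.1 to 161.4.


Span = upper range - lower range.
Span = 161.4 - (12.1)
Span = 149.3

149.3


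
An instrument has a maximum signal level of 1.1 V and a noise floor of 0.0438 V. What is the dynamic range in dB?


Dynamic range = 20 * log10(Vmax / Vnoise).
DR = 20 * log10(1.1 / 0.0438)
DR = 20 * log10(25.11)
DR = 28.0 dB

28.0 dB


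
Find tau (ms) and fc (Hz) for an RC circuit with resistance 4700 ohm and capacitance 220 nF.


Time constant: tau = R * C.
tau = 4700 * 2.20e-07 = 0.001034 s
tau = 1.034 ms
Cutoff frequency: fc = 1 / (2*pi*R*C).
fc = 1 / (2*pi*0.001034) = 153.92 Hz

tau = 1.034 ms, fc = 153.92 Hz


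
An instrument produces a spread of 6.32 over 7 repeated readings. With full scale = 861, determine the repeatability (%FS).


Repeatability = (spread / full scale) * 100%.
R = (6.32 / 861) * 100
R = 0.734 %FS

0.734 %FS


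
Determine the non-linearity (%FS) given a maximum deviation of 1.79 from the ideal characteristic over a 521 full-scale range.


Linearity error = (max deviation / full scale) * 100%.
Linearity = (1.79 / 521) * 100
Linearity = 0.344 %FS

0.344 %FS


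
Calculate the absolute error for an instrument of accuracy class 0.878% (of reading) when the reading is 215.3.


Absolute error = (accuracy% / 100) * reading.
Error = (0.878 / 100) * 215.3
Error = 0.00878 * 215.3
Error = 1.8903

1.8903


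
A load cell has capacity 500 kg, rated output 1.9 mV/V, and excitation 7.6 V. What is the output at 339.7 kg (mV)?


Vout = rated_output * Vex * (load / capacity).
Vout = 1.9 * 7.6 * (339.7 / 500)
Vout = 1.9 * 7.6 * 0.6794
Vout = 9.811 mV

9.811 mV


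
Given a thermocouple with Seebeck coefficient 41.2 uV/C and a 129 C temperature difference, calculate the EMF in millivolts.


The thermocouple output V = sensitivity * dT.
V = 41.2 uV/C * 129 C
V = 5314.8 uV
V = 5.315 mV

5.315 mV


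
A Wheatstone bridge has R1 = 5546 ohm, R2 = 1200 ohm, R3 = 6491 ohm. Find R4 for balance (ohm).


At balance: R1*R4 = R2*R3, so R4 = R2*R3/R1.
R4 = 1200 * 6491 / 5546
R4 = 7789200 / 5546
R4 = 1404.47 ohm

1404.47 ohm


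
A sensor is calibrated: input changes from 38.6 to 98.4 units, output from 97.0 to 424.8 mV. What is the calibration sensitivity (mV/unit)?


Sensitivity = (y2 - y1) / (x2 - x1).
S = (424.8 - 97.0) / (98.4 - 38.6)
S = 327.8 / 59.8
S = 5.4816 mV/unit

5.4816 mV/unit


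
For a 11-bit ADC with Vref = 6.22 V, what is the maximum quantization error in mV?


The maximum quantization error is +/- LSB/2.
LSB = Vref / 2^n = 6.22 / 2048 = 0.00303711 V
Max error = LSB / 2 = 0.00303711 / 2 = 0.00151855 V
Max error = 1.5186 mV

1.5186 mV


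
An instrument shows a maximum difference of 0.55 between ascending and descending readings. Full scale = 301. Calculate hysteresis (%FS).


Hysteresis = (max difference / full scale) * 100%.
H = (0.55 / 301) * 100
H = 0.183 %FS

0.183 %FS


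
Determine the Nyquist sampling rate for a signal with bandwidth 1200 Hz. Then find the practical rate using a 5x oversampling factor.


By Nyquist theorem, fs_min = 2 * fmax.
fs_min = 2 * 1200 = 2400 Hz
Practical rate = 5 * fs_min = 5 * 2400 = 12000 Hz

fs_min = 2400 Hz, fs_practical = 12000 Hz


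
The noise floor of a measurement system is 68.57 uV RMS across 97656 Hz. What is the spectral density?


Noise spectral density = Vrms / sqrt(BW).
NSD = 68.57 / sqrt(97656)
NSD = 68.57 / 312.4996
NSD = 0.2194 uV/sqrt(Hz)

0.2194 uV/sqrt(Hz)


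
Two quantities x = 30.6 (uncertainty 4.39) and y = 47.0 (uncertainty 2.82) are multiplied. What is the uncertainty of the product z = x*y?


For a product z = x*y, the relative uncertainty is:
uz/z = sqrt((ux/x)^2 + (uy/y)^2)
Relative uncertainties: ux/x = 4.39/30.6 = 0.143464
uy/y = 2.82/47.0 = 0.06
z = 30.6 * 47.0 = 1438.2
uz = 1438.2 * sqrt(0.143464^2 + 0.06^2) = 223.648

223.648


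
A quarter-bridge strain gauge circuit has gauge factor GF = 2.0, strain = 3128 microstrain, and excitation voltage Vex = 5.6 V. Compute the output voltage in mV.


Quarter bridge output: Vout = (GF * epsilon * Vex) / 4.
Vout = (2.0 * 3128e-6 * 5.6) / 4
Vout = 0.0350336 / 4 V
Vout = 0.0087584 V = 8.7584 mV

8.7584 mV


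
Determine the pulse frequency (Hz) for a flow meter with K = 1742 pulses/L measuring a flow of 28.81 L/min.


Frequency = K * Q / 60 (converting L/min to L/s).
f = 1742 * 28.81 / 60
f = 50187.02 / 60
f = 836.45 Hz

836.45 Hz


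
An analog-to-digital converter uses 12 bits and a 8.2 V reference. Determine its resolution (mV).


The resolution (LSB) of an ADC is Vref / 2^n.
LSB = 8.2 / 2^12
LSB = 8.2 / 4096
LSB = 0.00200195 V = 2.00195312 mV

2.00195312 mV


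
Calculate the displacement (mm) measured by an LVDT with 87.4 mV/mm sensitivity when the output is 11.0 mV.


Displacement = Vout / sensitivity.
d = 11.0 / 87.4
d = 0.126 mm

0.126 mm


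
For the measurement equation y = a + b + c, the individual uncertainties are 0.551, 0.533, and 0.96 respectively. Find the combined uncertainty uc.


For a sum of independent quantities, uc = sqrt(u1^2 + u2^2 + u3^2).
uc = sqrt(0.551^2 + 0.533^2 + 0.96^2)
uc = sqrt(0.303601 + 0.284089 + 0.9216)
uc = 1.2285

1.2285


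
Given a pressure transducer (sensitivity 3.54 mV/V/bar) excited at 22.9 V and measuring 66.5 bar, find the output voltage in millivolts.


Output = sensitivity * Vex * P.
Vout = 3.54 * 22.9 * 66.5
Vout = 81.066 * 66.5
Vout = 5390.89 mV

5390.89 mV


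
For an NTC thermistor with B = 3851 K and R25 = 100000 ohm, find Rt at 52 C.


NTC thermistor equation: Rt = R25 * exp(B * (1/T - 1/T25)).
T in Kelvin: 325.15 K, T25 = 298.15 K
1/T - 1/T25 = 1/325.15 - 1/298.15 = -0.00027851
B * (1/T - 1/T25) = 3851 * -0.00027851 = -1.0726
Rt = 100000 * exp(-1.0726) = 34213.4 ohm

34213.4 ohm


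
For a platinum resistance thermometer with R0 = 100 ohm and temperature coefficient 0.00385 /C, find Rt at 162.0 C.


The RTD equation: Rt = R0 * (1 + alpha * T).
Rt = 100 * (1 + 0.00385 * 162.0)
Rt = 100 * (1 + 0.6237)
Rt = 100 * 1.6237
Rt = 162.37 ohm

162.37 ohm


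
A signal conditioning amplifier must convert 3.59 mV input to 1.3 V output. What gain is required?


Gain = Vout / Vin (converting to same units).
G = 1.3 V / 3.59 mV
G = 1300.0 mV / 3.59 mV
G = 362.12

362.12


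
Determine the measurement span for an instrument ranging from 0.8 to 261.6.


Span = upper range - lower range.
Span = 261.6 - (0.8)
Span = 260.8

260.8


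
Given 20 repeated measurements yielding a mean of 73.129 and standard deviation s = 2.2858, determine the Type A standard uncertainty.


The standard uncertainty for Type A evaluation is u = s / sqrt(n).
u = 2.2858 / sqrt(20)
u = 2.2858 / 4.4721
u = 0.5111

0.5111


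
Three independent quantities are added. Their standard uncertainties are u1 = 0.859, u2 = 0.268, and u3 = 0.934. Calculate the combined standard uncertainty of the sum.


For a sum of independent quantities, uc = sqrt(u1^2 + u2^2 + u3^2).
uc = sqrt(0.859^2 + 0.268^2 + 0.934^2)
uc = sqrt(0.737881 + 0.071824 + 0.872356)
uc = 1.2969

1.2969


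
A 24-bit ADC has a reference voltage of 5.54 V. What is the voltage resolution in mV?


The resolution (LSB) of an ADC is Vref / 2^n.
LSB = 5.54 / 2^24
LSB = 5.54 / 16777216
LSB = 3.3e-07 V = 0.00033021 mV

0.00033021 mV


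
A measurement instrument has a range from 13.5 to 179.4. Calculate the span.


Span = upper range - lower range.
Span = 179.4 - (13.5)
Span = 165.9

165.9


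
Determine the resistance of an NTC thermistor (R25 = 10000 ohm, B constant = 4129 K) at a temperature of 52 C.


NTC thermistor equation: Rt = R25 * exp(B * (1/T - 1/T25)).
T in Kelvin: 325.15 K, T25 = 298.15 K
1/T - 1/T25 = 1/325.15 - 1/298.15 = -0.00027851
B * (1/T - 1/T25) = 4129 * -0.00027851 = -1.15
Rt = 10000 * exp(-1.15) = 3166.4 ohm

3166.4 ohm


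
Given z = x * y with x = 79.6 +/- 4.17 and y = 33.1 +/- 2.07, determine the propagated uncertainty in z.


For a product z = x*y, the relative uncertainty is:
uz/z = sqrt((ux/x)^2 + (uy/y)^2)
Relative uncertainties: ux/x = 4.17/79.6 = 0.052387
uy/y = 2.07/33.1 = 0.062538
z = 79.6 * 33.1 = 2634.8
uz = 2634.8 * sqrt(0.052387^2 + 0.062538^2) = 214.945

214.945


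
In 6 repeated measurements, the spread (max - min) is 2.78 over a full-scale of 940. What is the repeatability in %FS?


Repeatability = (spread / full scale) * 100%.
R = (2.78 / 940) * 100
R = 0.296 %FS

0.296 %FS


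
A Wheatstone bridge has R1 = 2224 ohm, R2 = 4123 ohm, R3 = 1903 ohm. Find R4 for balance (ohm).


At balance: R1*R4 = R2*R3, so R4 = R2*R3/R1.
R4 = 4123 * 1903 / 2224
R4 = 7846069 / 2224
R4 = 3527.91 ohm

3527.91 ohm


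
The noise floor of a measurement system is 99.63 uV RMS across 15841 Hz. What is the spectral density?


Noise spectral density = Vrms / sqrt(BW).
NSD = 99.63 / sqrt(15841)
NSD = 99.63 / 125.861
NSD = 0.7916 uV/sqrt(Hz)

0.7916 uV/sqrt(Hz)


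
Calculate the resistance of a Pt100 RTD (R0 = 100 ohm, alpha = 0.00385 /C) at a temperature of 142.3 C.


The RTD equation: Rt = R0 * (1 + alpha * T).
Rt = 100 * (1 + 0.00385 * 142.3)
Rt = 100 * (1 + 0.547855)
Rt = 100 * 1.547855
Rt = 154.786 ohm

154.786 ohm


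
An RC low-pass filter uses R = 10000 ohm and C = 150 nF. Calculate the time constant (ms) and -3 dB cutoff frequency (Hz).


Time constant: tau = R * C.
tau = 10000 * 1.50e-07 = 0.0015 s
tau = 1.5 ms
Cutoff frequency: fc = 1 / (2*pi*R*C).
fc = 1 / (2*pi*0.0015) = 106.1 Hz

tau = 1.5 ms, fc = 106.1 Hz


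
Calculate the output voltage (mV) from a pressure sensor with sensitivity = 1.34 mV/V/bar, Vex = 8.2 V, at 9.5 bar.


Output = sensitivity * Vex * P.
Vout = 1.34 * 8.2 * 9.5
Vout = 10.988 * 9.5
Vout = 104.39 mV

104.39 mV


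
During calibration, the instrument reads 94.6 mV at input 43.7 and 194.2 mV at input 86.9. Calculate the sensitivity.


Sensitivity = (y2 - y1) / (x2 - x1).
S = (194.2 - 94.6) / (86.9 - 43.7)
S = 99.6 / 43.2
S = 2.3056 mV/unit

2.3056 mV/unit


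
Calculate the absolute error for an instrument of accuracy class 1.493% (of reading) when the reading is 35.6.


Absolute error = (accuracy% / 100) * reading.
Error = (1.493 / 100) * 35.6
Error = 0.01493 * 35.6
Error = 0.5315

0.5315


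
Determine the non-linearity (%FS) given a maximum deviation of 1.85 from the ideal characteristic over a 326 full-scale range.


Linearity error = (max deviation / full scale) * 100%.
Linearity = (1.85 / 326) * 100
Linearity = 0.567 %FS

0.567 %FS


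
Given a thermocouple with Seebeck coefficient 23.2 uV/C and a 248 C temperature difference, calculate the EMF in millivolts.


The thermocouple output V = sensitivity * dT.
V = 23.2 uV/C * 248 C
V = 5753.6 uV
V = 5.754 mV

5.754 mV


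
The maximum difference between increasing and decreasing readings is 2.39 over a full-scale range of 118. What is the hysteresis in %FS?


Hysteresis = (max difference / full scale) * 100%.
H = (2.39 / 118) * 100
H = 2.025 %FS

2.025 %FS


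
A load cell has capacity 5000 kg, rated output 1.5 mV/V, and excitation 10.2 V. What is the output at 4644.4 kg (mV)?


Vout = rated_output * Vex * (load / capacity).
Vout = 1.5 * 10.2 * (4644.4 / 5000)
Vout = 1.5 * 10.2 * 0.92888
Vout = 14.212 mV

14.212 mV


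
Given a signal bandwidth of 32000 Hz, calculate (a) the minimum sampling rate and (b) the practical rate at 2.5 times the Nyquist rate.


By Nyquist theorem, fs_min = 2 * fmax.
fs_min = 2 * 32000 = 64000 Hz
Practical rate = 2.5 * fs_min = 2.5 * 64000 = 160000 Hz

fs_min = 64000 Hz, fs_practical = 160000 Hz


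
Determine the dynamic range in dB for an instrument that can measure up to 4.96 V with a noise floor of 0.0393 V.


Dynamic range = 20 * log10(Vmax / Vnoise).
DR = 20 * log10(4.96 / 0.0393)
DR = 20 * log10(126.21)
DR = 42.02 dB

42.02 dB


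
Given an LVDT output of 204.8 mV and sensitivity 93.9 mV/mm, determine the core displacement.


Displacement = Vout / sensitivity.
d = 204.8 / 93.9
d = 2.181 mm

2.181 mm


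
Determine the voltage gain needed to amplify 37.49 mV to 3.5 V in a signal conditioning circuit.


Gain = Vout / Vin (converting to same units).
G = 3.5 V / 37.49 mV
G = 3500.0 mV / 37.49 mV
G = 93.36

93.36


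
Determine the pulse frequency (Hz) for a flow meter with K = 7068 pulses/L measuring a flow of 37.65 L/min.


Frequency = K * Q / 60 (converting L/min to L/s).
f = 7068 * 37.65 / 60
f = 266110.2 / 60
f = 4435.17 Hz

4435.17 Hz


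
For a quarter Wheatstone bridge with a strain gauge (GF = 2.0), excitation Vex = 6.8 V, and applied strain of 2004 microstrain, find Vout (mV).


Quarter bridge output: Vout = (GF * epsilon * Vex) / 4.
Vout = (2.0 * 2004e-6 * 6.8) / 4
Vout = 0.0272544 / 4 V
Vout = 0.0068136 V = 6.8136 mV

6.8136 mV


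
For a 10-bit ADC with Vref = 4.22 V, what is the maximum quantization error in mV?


The maximum quantization error is +/- LSB/2.
LSB = Vref / 2^n = 4.22 / 1024 = 0.00412109 V
Max error = LSB / 2 = 0.00412109 / 2 = 0.00206055 V
Max error = 2.0605 mV

2.0605 mV


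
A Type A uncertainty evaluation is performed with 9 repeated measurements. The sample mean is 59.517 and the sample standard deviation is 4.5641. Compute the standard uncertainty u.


The standard uncertainty for Type A evaluation is u = s / sqrt(n).
u = 4.5641 / sqrt(9)
u = 4.5641 / 3.0
u = 1.5214

1.5214


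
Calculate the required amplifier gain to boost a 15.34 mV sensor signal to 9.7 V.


Gain = Vout / Vin (converting to same units).
G = 9.7 V / 15.34 mV
G = 9700.0 mV / 15.34 mV
G = 632.33

632.33


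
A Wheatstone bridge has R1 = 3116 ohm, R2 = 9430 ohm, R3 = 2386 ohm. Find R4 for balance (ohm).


At balance: R1*R4 = R2*R3, so R4 = R2*R3/R1.
R4 = 9430 * 2386 / 3116
R4 = 22499980 / 3116
R4 = 7220.79 ohm

7220.79 ohm


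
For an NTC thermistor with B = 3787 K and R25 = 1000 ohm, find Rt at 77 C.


NTC thermistor equation: Rt = R25 * exp(B * (1/T - 1/T25)).
T in Kelvin: 350.15 K, T25 = 298.15 K
1/T - 1/T25 = 1/350.15 - 1/298.15 = -0.0004981
B * (1/T - 1/T25) = 3787 * -0.0004981 = -1.8863
Rt = 1000 * exp(-1.8863) = 151.6 ohm

151.6 ohm


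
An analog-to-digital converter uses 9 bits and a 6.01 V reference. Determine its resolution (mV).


The resolution (LSB) of an ADC is Vref / 2^n.
LSB = 6.01 / 2^9
LSB = 6.01 / 512
LSB = 0.01173828 V = 11.73828125 mV

11.73828125 mV


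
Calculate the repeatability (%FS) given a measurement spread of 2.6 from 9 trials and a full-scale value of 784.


Repeatability = (spread / full scale) * 100%.
R = (2.6 / 784) * 100
R = 0.332 %FS

0.332 %FS


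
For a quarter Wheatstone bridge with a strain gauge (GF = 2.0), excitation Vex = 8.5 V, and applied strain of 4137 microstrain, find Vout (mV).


Quarter bridge output: Vout = (GF * epsilon * Vex) / 4.
Vout = (2.0 * 4137e-6 * 8.5) / 4
Vout = 0.070329 / 4 V
Vout = 0.01758225 V = 17.5823 mV

17.5823 mV


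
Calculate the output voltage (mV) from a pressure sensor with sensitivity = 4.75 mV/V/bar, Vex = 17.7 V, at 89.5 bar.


Output = sensitivity * Vex * P.
Vout = 4.75 * 17.7 * 89.5
Vout = 84.075 * 89.5
Vout = 7524.71 mV

7524.71 mV


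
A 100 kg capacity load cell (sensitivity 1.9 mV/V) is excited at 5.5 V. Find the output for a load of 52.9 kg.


Vout = rated_output * Vex * (load / capacity).
Vout = 1.9 * 5.5 * (52.9 / 100)
Vout = 1.9 * 5.5 * 0.529
Vout = 5.528 mV

5.528 mV


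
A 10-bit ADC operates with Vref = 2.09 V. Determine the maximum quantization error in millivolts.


The maximum quantization error is +/- LSB/2.
LSB = Vref / 2^n = 2.09 / 1024 = 0.00204102 V
Max error = LSB / 2 = 0.00204102 / 2 = 0.00102051 V
Max error = 1.0205 mV

1.0205 mV


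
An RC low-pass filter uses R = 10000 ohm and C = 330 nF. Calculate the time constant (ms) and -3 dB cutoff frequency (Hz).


Time constant: tau = R * C.
tau = 10000 * 3.30e-07 = 0.0033 s
tau = 3.3 ms
Cutoff frequency: fc = 1 / (2*pi*R*C).
fc = 1 / (2*pi*0.0033) = 48.23 Hz

tau = 3.3 ms, fc = 48.23 Hz


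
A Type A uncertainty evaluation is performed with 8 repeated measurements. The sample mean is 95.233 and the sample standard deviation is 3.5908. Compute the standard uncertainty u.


The standard uncertainty for Type A evaluation is u = s / sqrt(n).
u = 3.5908 / sqrt(8)
u = 3.5908 / 2.8284
u = 1.2695

1.2695


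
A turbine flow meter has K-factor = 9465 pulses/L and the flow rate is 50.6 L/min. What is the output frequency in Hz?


Frequency = K * Q / 60 (converting L/min to L/s).
f = 9465 * 50.6 / 60
f = 478929.0 / 60
f = 7982.15 Hz

7982.15 Hz


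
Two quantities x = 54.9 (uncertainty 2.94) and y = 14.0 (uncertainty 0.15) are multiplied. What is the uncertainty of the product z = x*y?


For a product z = x*y, the relative uncertainty is:
uz/z = sqrt((ux/x)^2 + (uy/y)^2)
Relative uncertainties: ux/x = 2.94/54.9 = 0.053552
uy/y = 0.15/14.0 = 0.010714
z = 54.9 * 14.0 = 768.6
uz = 768.6 * sqrt(0.053552^2 + 0.010714^2) = 41.976

41.976


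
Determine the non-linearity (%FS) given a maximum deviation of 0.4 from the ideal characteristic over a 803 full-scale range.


Linearity error = (max deviation / full scale) * 100%.
Linearity = (0.4 / 803) * 100
Linearity = 0.05 %FS

0.05 %FS


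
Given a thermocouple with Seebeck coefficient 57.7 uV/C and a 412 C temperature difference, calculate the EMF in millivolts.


The thermocouple output V = sensitivity * dT.
V = 57.7 uV/C * 412 C
V = 23772.4 uV
V = 23.772 mV

23.772 mV


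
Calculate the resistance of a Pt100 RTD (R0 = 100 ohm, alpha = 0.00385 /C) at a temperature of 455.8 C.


The RTD equation: Rt = R0 * (1 + alpha * T).
Rt = 100 * (1 + 0.00385 * 455.8)
Rt = 100 * (1 + 1.75483)
Rt = 100 * 2.75483
Rt = 275.483 ohm

275.483 ohm


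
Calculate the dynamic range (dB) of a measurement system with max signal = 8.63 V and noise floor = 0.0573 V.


Dynamic range = 20 * log10(Vmax / Vnoise).
DR = 20 * log10(8.63 / 0.0573)
DR = 20 * log10(150.61)
DR = 43.56 dB

43.56 dB


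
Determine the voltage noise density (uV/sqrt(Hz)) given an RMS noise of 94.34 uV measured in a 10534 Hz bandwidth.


Noise spectral density = Vrms / sqrt(BW).
NSD = 94.34 / sqrt(10534)
NSD = 94.34 / 102.6353
NSD = 0.9192 uV/sqrt(Hz)

0.9192 uV/sqrt(Hz)


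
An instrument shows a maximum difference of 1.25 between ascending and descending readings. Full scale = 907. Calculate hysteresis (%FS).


Hysteresis = (max difference / full scale) * 100%.
H = (1.25 / 907) * 100
H = 0.138 %FS

0.138 %FS


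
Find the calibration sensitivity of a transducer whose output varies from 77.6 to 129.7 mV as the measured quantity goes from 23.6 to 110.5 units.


Sensitivity = (y2 - y1) / (x2 - x1).
S = (129.7 - 77.6) / (110.5 - 23.6)
S = 52.1 / 86.9
S = 0.5995 mV/unit

0.5995 mV/unit


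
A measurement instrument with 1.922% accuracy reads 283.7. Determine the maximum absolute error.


Absolute error = (accuracy% / 100) * reading.
Error = (1.922 / 100) * 283.7
Error = 0.01922 * 283.7
Error = 5.4527

5.4527


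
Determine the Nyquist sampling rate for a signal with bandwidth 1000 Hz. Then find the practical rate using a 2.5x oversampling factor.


By Nyquist theorem, fs_min = 2 * fmax.
fs_min = 2 * 1000 = 2000 Hz
Practical rate = 2.5 * fs_min = 2.5 * 2000 = 5000 Hz

fs_min = 2000 Hz, fs_practical = 5000 Hz


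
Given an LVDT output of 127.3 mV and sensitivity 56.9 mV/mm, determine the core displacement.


Displacement = Vout / sensitivity.
d = 127.3 / 56.9
d = 2.237 mm

2.237 mm


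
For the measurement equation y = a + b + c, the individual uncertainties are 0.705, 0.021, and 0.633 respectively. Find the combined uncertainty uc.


For a sum of independent quantities, uc = sqrt(u1^2 + u2^2 + u3^2).
uc = sqrt(0.705^2 + 0.021^2 + 0.633^2)
uc = sqrt(0.497025 + 0.000441 + 0.400689)
uc = 0.9477

0.9477


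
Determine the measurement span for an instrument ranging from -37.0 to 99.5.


Span = upper range - lower range.
Span = 99.5 - (-37.0)
Span = 136.5

136.5


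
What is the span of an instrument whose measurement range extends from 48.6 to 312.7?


Span = upper range - lower range.
Span = 312.7 - (48.6)
Span = 264.1

264.1


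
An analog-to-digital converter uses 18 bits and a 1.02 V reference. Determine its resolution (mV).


The resolution (LSB) of an ADC is Vref / 2^n.
LSB = 1.02 / 2^18
LSB = 1.02 / 262144
LSB = 3.89e-06 V = 0.00389099 mV

0.00389099 mV


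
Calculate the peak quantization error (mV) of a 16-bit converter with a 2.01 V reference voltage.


The maximum quantization error is +/- LSB/2.
LSB = Vref / 2^n = 2.01 / 65536 = 3.067e-05 V
Max error = LSB / 2 = 3.067e-05 / 2 = 1.534e-05 V
Max error = 0.0153 mV

0.0153 mV


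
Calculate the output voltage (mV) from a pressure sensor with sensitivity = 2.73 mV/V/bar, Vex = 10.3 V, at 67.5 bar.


Output = sensitivity * Vex * P.
Vout = 2.73 * 10.3 * 67.5
Vout = 28.119 * 67.5
Vout = 1898.03 mV

1898.03 mV


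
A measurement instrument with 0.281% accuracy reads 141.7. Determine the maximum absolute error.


Absolute error = (accuracy% / 100) * reading.
Error = (0.281 / 100) * 141.7
Error = 0.00281 * 141.7
Error = 0.3982

0.3982


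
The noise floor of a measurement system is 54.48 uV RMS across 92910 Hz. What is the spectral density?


Noise spectral density = Vrms / sqrt(BW).
NSD = 54.48 / sqrt(92910)
NSD = 54.48 / 304.8114
NSD = 0.1787 uV/sqrt(Hz)

0.1787 uV/sqrt(Hz)


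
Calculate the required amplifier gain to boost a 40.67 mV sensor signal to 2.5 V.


Gain = Vout / Vin (converting to same units).
G = 2.5 V / 40.67 mV
G = 2500.0 mV / 40.67 mV
G = 61.47

61.47


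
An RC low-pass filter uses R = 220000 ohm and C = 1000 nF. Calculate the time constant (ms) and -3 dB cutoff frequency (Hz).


Time constant: tau = R * C.
tau = 220000 * 1.00e-06 = 0.22 s
tau = 220.0 ms
Cutoff frequency: fc = 1 / (2*pi*R*C).
fc = 1 / (2*pi*0.22) = 0.72 Hz

tau = 220.0 ms, fc = 0.72 Hz


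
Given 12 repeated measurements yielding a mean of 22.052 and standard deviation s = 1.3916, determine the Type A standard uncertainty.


The standard uncertainty for Type A evaluation is u = s / sqrt(n).
u = 1.3916 / sqrt(12)
u = 1.3916 / 3.4641
u = 0.4017

0.4017


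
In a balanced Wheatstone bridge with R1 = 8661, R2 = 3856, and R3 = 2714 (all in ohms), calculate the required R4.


At balance: R1*R4 = R2*R3, so R4 = R2*R3/R1.
R4 = 3856 * 2714 / 8661
R4 = 10465184 / 8661
R4 = 1208.31 ohm

1208.31 ohm


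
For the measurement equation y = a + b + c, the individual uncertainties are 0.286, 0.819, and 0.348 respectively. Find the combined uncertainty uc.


For a sum of independent quantities, uc = sqrt(u1^2 + u2^2 + u3^2).
uc = sqrt(0.286^2 + 0.819^2 + 0.348^2)
uc = sqrt(0.081796 + 0.670761 + 0.121104)
uc = 0.9347

0.9347


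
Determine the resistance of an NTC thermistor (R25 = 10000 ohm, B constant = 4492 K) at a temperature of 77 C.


NTC thermistor equation: Rt = R25 * exp(B * (1/T - 1/T25)).
T in Kelvin: 350.15 K, T25 = 298.15 K
1/T - 1/T25 = 1/350.15 - 1/298.15 = -0.0004981
B * (1/T - 1/T25) = 4492 * -0.0004981 = -2.2375
Rt = 10000 * exp(-2.2375) = 1067.3 ohm

1067.3 ohm


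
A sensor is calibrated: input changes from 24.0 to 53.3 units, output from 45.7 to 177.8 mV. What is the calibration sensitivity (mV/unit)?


Sensitivity = (y2 - y1) / (x2 - x1).
S = (177.8 - 45.7) / (53.3 - 24.0)
S = 132.1 / 29.3
S = 4.5085 mV/unit

4.5085 mV/unit


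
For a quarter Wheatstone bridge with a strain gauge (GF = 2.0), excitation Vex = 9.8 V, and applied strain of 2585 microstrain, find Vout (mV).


Quarter bridge output: Vout = (GF * epsilon * Vex) / 4.
Vout = (2.0 * 2585e-6 * 9.8) / 4
Vout = 0.050666 / 4 V
Vout = 0.0126665 V = 12.6665 mV

12.6665 mV


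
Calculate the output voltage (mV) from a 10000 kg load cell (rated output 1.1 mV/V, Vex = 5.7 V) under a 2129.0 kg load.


Vout = rated_output * Vex * (load / capacity).
Vout = 1.1 * 5.7 * (2129.0 / 10000)
Vout = 1.1 * 5.7 * 0.2129
Vout = 1.335 mV

1.335 mV


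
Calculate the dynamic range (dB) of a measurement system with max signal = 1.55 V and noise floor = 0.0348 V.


Dynamic range = 20 * log10(Vmax / Vnoise).
DR = 20 * log10(1.55 / 0.0348)
DR = 20 * log10(44.54)
DR = 32.98 dB

32.98 dB


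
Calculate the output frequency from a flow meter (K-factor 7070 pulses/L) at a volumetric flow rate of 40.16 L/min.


Frequency = K * Q / 60 (converting L/min to L/s).
f = 7070 * 40.16 / 60
f = 283931.2 / 60
f = 4732.19 Hz

4732.19 Hz


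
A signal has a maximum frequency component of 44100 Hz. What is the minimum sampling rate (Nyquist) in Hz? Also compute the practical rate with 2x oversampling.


By Nyquist theorem, fs_min = 2 * fmax.
fs_min = 2 * 44100 = 88200 Hz
Practical rate = 2 * fs_min = 2 * 88200 = 176400 Hz

fs_min = 88200 Hz, fs_practical = 176400 Hz


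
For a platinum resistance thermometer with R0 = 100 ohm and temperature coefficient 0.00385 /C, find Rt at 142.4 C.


The RTD equation: Rt = R0 * (1 + alpha * T).
Rt = 100 * (1 + 0.00385 * 142.4)
Rt = 100 * (1 + 0.54824)
Rt = 100 * 1.54824
Rt = 154.824 ohm

154.824 ohm


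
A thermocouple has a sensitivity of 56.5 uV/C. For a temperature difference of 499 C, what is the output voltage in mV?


The thermocouple output V = sensitivity * dT.
V = 56.5 uV/C * 499 C
V = 28193.5 uV
V = 28.194 mV

28.194 mV


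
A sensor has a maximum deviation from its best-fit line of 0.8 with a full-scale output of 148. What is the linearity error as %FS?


Linearity error = (max deviation / full scale) * 100%.
Linearity = (0.8 / 148) * 100
Linearity = 0.541 %FS

0.541 %FS


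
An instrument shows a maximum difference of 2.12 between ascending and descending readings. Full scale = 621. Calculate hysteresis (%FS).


Hysteresis = (max difference / full scale) * 100%.
H = (2.12 / 621) * 100
H = 0.341 %FS

0.341 %FS


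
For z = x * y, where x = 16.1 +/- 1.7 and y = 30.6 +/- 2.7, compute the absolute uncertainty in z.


For a product z = x*y, the relative uncertainty is:
uz/z = sqrt((ux/x)^2 + (uy/y)^2)
Relative uncertainties: ux/x = 1.7/16.1 = 0.10559
uy/y = 2.7/30.6 = 0.088235
z = 16.1 * 30.6 = 492.7
uz = 492.7 * sqrt(0.10559^2 + 0.088235^2) = 67.792

67.792


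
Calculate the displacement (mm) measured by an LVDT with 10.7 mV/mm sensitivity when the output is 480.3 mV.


Displacement = Vout / sensitivity.
d = 480.3 / 10.7
d = 44.888 mm

44.888 mm


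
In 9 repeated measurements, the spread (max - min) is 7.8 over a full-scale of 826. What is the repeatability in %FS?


Repeatability = (spread / full scale) * 100%.
R = (7.8 / 826) * 100
R = 0.944 %FS

0.944 %FS


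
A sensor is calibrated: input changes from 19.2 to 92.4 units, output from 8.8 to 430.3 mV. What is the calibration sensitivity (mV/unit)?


Sensitivity = (y2 - y1) / (x2 - x1).
S = (430.3 - 8.8) / (92.4 - 19.2)
S = 421.5 / 73.2
S = 5.7582 mV/unit

5.7582 mV/unit


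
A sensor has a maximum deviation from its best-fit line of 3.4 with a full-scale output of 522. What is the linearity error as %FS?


Linearity error = (max deviation / full scale) * 100%.
Linearity = (3.4 / 522) * 100
Linearity = 0.651 %FS

0.651 %FS
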